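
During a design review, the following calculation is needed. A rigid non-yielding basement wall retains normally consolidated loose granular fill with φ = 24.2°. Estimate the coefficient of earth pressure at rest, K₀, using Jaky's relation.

0.590

K₀ = 1 − sin φ' = 1 − sin 24.2° = 0.5901.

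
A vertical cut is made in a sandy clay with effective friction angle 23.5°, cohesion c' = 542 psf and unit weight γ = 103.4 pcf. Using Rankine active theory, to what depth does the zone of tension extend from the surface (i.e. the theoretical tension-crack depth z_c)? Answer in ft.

K_a = tan²(45° − 23.5°/2) = 0.4298; √K_a = 0.6556.
The active pressure is zero where K_a γ z = 2c√K_a, so z_c = 2c/(γ√K_a) = 2×542/(103.4×0.6556) = 15.99 ft.

16.0 ft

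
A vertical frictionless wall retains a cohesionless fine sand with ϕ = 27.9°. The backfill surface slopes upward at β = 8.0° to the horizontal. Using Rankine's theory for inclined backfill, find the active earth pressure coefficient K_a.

K_a = cos β · (cos β − √(cos²β − cos²φ)) / (cos β + √(cos²β − cos²φ)).
cos β = 0.9903, cos φ = 0.8838, √(cos²β − cos²φ) = 0.4468.
K_a = 0.9903 × (0.9903 − 0.4468)/(0.9903 + 0.4468) = 0.3745.

0.375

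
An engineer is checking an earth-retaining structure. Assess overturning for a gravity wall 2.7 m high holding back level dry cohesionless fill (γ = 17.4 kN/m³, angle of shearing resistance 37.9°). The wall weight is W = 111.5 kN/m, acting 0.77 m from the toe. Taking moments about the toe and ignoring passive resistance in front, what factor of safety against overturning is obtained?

6.29

K_a = tan²(45° − 37.9°/2) = 0.2389.
P_a = ½K_aγH² = 0.5×0.2389×17.4×2.7² = 15.15 kN/m, acting at H/3 = 0.9000 m above the base.
Overturning moment M_o = P_a × H/3 = 15.15 × 0.9000 = 13.64.
Resisting moment M_r = W × 0.77 = 111.5 × 0.77 = 85.86.
FS_overturning = M_r/M_o = 85.86/13.64 = 6.295.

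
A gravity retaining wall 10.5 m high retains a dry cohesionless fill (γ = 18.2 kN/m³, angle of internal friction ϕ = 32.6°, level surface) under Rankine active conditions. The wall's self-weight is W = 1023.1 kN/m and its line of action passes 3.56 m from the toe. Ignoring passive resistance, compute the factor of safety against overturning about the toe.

3.46

K_a = tan²(45° − 32.6°/2) = 0.2997.
P_a = ½K_aγH² = 0.5×0.2997×18.2×10.5² = 300.7 kN/m, acting at H/3 = 3.500 m above the base.
Overturning moment M_o = P_a × H/3 = 300.7 × 3.500 = 1053.
Resisting moment M_r = W × 3.56 = 1023.1 × 3.56 = 3642.
FS_overturning = M_r/M_o = 3642/1053 = 3.460.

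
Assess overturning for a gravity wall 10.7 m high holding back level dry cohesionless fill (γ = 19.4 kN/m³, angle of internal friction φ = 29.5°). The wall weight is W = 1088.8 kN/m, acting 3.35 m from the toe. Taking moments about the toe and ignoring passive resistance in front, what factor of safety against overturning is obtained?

K_a = tan²(45° − 29.5°/2) = 0.3401.
P_a = ½K_aγH² = 0.5×0.3401×19.4×10.7² = 377.7 kN/m, acting at H/3 = 3.567 m above the base.
Overturning moment M_o = P_a × H/3 = 377.7 × 3.567 = 1347.
Resisting moment M_r = W × 3.35 = 1088.8 × 3.35 = 3647.
FS_overturning = M_r/M_o = 3647/1347 = 2.708.

2.71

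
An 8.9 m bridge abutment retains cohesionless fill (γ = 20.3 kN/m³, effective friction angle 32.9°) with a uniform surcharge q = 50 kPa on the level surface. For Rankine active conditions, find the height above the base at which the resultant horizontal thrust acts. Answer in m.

3.50 m

K_a = 0.2960.
Triangular part P₁ = ½K_aγH² = 238.0 at H/3 = 2.967 m; rectangular part P₂ = K_a q H = 131.7 at H/2 = 4.450 m.
ȳ = (P₁·2.967 + P₂·4.450)/(P₁+P₂) = 3.495 m.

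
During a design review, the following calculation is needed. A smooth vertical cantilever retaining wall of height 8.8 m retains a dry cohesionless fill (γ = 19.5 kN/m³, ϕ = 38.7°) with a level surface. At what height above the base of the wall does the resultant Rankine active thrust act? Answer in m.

K_a = 0.2306.
The pressure distribution is triangular, so the resultant acts at H/3 above the base = 8.8/3 = 2.933 m.

2.93 m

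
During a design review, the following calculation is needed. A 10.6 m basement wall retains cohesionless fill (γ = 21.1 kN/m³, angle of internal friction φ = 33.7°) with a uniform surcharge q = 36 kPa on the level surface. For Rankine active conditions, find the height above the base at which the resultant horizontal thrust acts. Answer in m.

K_a = 0.2863.
Triangular part P₁ = ½K_aγH² = 339.4 at H/3 = 3.533 m; rectangular part P₂ = K_a q H = 109.3 at H/2 = 5.300 m.
ȳ = (P₁·3.533 + P₂·5.300)/(P₁+P₂) = 3.964 m.

3.96 m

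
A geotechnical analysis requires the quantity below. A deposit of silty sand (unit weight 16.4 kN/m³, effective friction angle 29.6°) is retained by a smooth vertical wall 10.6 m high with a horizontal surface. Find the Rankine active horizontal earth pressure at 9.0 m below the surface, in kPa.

50.0 kPa

K_a = (1 − sin φ)/(1 + sin φ) = 0.3387.
σ_h = K_a γ z = 0.3387 × 16.4 × 9.0 = 50.00 kPa.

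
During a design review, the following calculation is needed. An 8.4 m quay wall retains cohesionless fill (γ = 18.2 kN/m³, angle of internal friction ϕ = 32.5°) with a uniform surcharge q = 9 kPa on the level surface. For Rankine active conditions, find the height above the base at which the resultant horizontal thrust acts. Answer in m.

K_a = 0.3010.
Triangular part P₁ = ½K_aγH² = 193.3 at H/3 = 2.800 m; rectangular part P₂ = K_a q H = 22.75 at H/2 = 4.200 m.
ȳ = (P₁·2.800 + P₂·4.200)/(P₁+P₂) = 2.947 m.

2.95 m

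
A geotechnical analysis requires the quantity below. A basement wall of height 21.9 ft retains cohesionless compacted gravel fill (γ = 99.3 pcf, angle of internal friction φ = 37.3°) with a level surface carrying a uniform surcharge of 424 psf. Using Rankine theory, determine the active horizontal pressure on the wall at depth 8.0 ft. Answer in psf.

K_a = (1 − sin φ)/(1 + sin φ) = 0.2453.
σ_v = γz + q = 99.3 × 8.0 + 424 = 1218 psf.
σ_h = K_a σ_v = 0.2453 × 1218 = 298.9 psf.

299 psf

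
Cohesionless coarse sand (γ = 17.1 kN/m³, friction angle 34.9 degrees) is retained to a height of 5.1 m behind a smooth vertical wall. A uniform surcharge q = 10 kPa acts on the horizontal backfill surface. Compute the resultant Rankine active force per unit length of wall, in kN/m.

K_a = tan²(45° − φ/2) = 0.2721.
Soil triangle: ½ K_a γ H² = 0.5×0.2721×17.1×5.1² = 60.52 kN/m.
Surcharge rectangle: K_a q H = 0.2721×10×5.1 = 13.88 kN/m.
Total = 60.52 + 13.88 = 74.40 kN/m.

74.4 kN/m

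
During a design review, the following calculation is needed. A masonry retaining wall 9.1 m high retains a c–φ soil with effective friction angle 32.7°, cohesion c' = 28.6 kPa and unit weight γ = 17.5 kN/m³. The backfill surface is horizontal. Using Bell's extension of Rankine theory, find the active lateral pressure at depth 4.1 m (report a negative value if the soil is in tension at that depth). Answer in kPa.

K_a = (1 − sin φ)/(1 + sin φ) = 0.2985.
σ_a = K_a γ z − 2c√K_a = 0.2985×17.5×4.1 − 2×28.6×0.5464 = -9.834 kPa.

-9.83 kPa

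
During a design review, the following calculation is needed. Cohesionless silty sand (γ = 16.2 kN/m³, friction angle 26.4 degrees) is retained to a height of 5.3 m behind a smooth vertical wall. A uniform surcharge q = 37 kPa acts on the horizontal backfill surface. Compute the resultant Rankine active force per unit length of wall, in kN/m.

163 kN/m

K_a = tan²(45° − φ/2) = 0.3844.
Soil triangle: ½ K_a γ H² = 0.5×0.3844×16.2×5.3² = 87.47 kN/m.
Surcharge rectangle: K_a q H = 0.3844×37×5.3 = 75.39 kN/m.
Total = 87.47 + 75.39 = 162.9 kN/m.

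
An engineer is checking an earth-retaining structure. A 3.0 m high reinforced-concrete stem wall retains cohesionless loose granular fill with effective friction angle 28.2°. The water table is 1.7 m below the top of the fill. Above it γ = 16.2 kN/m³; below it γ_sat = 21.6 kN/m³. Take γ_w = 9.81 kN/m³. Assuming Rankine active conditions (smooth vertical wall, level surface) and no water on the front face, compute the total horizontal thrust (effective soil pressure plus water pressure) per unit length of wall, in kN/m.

K_a = tan²(45° − φ/2) = 0.3582.
γ' = 21.6 − 9.81 = 11.79 kN/m³. Depth below WT = 1.3 m.
σ'_h at WT = K_a γ d_w = 9.864 kPa; at base = 9.864 + K_a γ' × 1.3 = 15.35 kPa.
P₁ (0–1.7 m) = ½×9.864×1.7 = 8.385. P₂ (1.7–3.0 m) = ½(9.864+15.35)×1.3 = 16.39.
P_w = ½ γ_w h₂² = 0.5×9.81×1.3² = 8.289. Total = 8.385+16.39+8.289 = 33.07 kN/m.

33.1 kN/m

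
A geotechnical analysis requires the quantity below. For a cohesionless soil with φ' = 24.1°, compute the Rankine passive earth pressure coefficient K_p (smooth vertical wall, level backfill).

K_p = (1 + sin φ)/(1 − sin φ) = tan²(45° + 24.1°/2) = 2.380.

2.38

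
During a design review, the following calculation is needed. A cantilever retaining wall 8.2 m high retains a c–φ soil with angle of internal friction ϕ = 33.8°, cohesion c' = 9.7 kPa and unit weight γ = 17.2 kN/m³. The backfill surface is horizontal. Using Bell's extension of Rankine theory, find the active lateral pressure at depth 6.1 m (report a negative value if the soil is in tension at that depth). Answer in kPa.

K_a = (1 − sin φ)/(1 + sin φ) = 0.2851.
σ_a = K_a γ z − 2c√K_a = 0.2851×17.2×6.1 − 2×9.7×0.5340 = 19.55 kPa.

19.6 kPa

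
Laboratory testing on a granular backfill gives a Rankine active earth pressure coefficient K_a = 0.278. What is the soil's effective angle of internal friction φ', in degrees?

34.4°

K_a = tan²(45° − φ/2) ⇒ 45° − φ/2 = arctan(√0.278) = 27.80°.
φ = 2(45° − 27.80°) = 34.40°.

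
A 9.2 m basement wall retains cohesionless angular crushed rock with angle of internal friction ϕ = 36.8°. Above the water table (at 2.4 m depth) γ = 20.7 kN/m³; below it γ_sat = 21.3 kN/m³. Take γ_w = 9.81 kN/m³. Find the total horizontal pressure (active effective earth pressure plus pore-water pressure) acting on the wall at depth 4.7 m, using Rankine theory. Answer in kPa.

41.6 kPa

K_a = (1 − sin φ)/(1 + sin φ) = 0.2508.
γ' = 21.3 − 9.81 = 11.49 kN/m³.
Effective vertical stress at 4.7 m: σ'_v = 20.7×2.4 + 11.49×2.30 = 76.11 kPa.
σ'_h = K_a σ'_v = 0.2508 × 76.11 = 19.08 kPa; u = γ_w × 2.30 = 22.56 kPa.
Total σ_h = 19.08 + 22.56 = 41.65 kPa.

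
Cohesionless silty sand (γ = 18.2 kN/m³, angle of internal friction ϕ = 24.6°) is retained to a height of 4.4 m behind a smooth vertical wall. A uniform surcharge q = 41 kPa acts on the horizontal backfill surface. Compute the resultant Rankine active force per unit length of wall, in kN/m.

K_a = tan²(45° − φ/2) = 0.4121.
Soil triangle: ½ K_a γ H² = 0.5×0.4121×18.2×4.4² = 72.61 kN/m.
Surcharge rectangle: K_a q H = 0.4121×41×4.4 = 74.35 kN/m.
Total = 72.61 + 74.35 = 147.0 kN/m.

147 kN/m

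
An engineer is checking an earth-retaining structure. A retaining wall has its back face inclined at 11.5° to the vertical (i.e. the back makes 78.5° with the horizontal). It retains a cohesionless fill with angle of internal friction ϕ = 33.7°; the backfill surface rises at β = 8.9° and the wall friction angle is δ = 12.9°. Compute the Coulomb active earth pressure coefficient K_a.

K_a = sin²(α+φ) / [sin²α · sin(α−δ) · (1 + √{sin(φ+δ)sin(φ−β) / (sin(α−δ)sin(α+β))})²].
With α = 78.5°, φ = 33.7°, δ = 12.9°, β = 8.9°: K_a = 0.3933.

0.393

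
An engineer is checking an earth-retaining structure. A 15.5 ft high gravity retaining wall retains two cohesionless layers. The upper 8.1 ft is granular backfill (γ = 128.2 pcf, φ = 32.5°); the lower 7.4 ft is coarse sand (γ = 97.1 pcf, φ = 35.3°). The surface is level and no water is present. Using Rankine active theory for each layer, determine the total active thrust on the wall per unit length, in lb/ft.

4030 lb/ft

K_a1 = tan²(45°−32.5°/2) = 0.3010; K_a2 = tan²(45°−35.3°/2) = 0.2675.
Layer 1: σ at base = K_a1 γ₁ h₁ = 312.5 psf; P₁ = ½×312.5×8.1 = 1266.
Layer 2: σ_v at top = γ₁h₁ = 1038; σ_h top = K_a2×1038 = 277.8; σ_h base = K_a2×(1038+97.1×7.4) = 470.1.
P₂ = ½(277.8+470.1)×7.4 = 2767. Total P_a = 1266+2767 = 4033 lb/ft.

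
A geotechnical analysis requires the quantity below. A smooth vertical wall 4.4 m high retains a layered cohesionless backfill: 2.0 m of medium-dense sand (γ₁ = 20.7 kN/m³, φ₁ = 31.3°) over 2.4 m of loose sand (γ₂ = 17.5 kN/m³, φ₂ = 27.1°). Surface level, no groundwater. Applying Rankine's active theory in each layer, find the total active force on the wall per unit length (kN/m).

K_a1 = tan²(45°−31.3°/2) = 0.3162; K_a2 = tan²(45°−27.1°/2) = 0.3741.
Layer 1: σ at base = K_a1 γ₁ h₁ = 13.09 kPa; P₁ = ½×13.09×2.0 = 13.09.
Layer 2: σ_v at top = γ₁h₁ = 41.40; σ_h top = K_a2×41.40 = 15.49; σ_h base = K_a2×(41.40+17.5×2.4) = 31.20.
P₂ = ½(15.49+31.20)×2.4 = 56.02. Total P_a = 13.09+56.02 = 69.11 kN/m.

69.1 kN/m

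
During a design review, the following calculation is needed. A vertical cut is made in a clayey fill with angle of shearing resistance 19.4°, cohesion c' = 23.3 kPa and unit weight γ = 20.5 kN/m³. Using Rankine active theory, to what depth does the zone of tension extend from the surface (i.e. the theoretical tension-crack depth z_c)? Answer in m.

K_a = tan²(45° − 19.4°/2) = 0.5013; √K_a = 0.7080.
The active pressure is zero where K_a γ z = 2c√K_a, so z_c = 2c/(γ√K_a) = 2×23.3/(20.5×0.7080) = 3.211 m.

3.21 m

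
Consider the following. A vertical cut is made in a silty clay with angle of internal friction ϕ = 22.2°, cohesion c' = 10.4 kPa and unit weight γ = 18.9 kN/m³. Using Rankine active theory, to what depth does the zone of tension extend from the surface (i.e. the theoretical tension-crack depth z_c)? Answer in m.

K_a = tan²(45° − 22.2°/2) = 0.4515; √K_a = 0.6720.
The active pressure is zero where K_a γ z = 2c√K_a, so z_c = 2c/(γ√K_a) = 2×10.4/(18.9×0.6720) = 1.638 m.

1.64 m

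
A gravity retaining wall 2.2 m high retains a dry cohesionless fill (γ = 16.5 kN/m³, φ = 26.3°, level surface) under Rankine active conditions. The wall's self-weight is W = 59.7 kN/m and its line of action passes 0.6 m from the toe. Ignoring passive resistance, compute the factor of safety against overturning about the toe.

3.17

K_a = tan²(45° − 26.3°/2) = 0.3859.
P_a = ½K_aγH² = 0.5×0.3859×16.5×2.2² = 15.41 kN/m, acting at H/3 = 0.7333 m above the base.
Overturning moment M_o = P_a × H/3 = 15.41 × 0.7333 = 11.30.
Resisting moment M_r = W × 0.6 = 59.7 × 0.6 = 35.82.
FS_overturning = M_r/M_o = 35.82/11.30 = 3.170.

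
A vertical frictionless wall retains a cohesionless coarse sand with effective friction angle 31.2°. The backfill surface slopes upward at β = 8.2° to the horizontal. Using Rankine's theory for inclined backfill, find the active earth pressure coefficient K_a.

K_a = cos β · (cos β − √(cos²β − cos²φ)) / (cos β + √(cos²β − cos²φ)).
cos β = 0.9898, cos φ = 0.8554, √(cos²β − cos²φ) = 0.4980.
K_a = 0.9898 × (0.9898 − 0.4980)/(0.9898 + 0.4980) = 0.3272.

0.327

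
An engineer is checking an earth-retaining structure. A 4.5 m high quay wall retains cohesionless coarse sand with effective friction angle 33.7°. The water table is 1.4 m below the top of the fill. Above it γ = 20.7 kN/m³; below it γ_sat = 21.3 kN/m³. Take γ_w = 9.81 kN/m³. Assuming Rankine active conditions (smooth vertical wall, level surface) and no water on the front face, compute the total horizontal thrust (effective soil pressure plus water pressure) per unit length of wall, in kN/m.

K_a = tan²(45° − φ/2) = 0.2863.
γ' = 21.3 − 9.81 = 11.49 kN/m³. Depth below WT = 3.1 m.
σ'_h at WT = K_a γ d_w = 8.297 kPa; at base = 8.297 + K_a γ' × 3.1 = 18.49 kPa.
P₁ (0–1.4 m) = ½×8.297×1.4 = 5.808. P₂ (1.4–4.5 m) = ½(8.297+18.49)×3.1 = 41.53.
P_w = ½ γ_w h₂² = 0.5×9.81×3.1² = 47.14. Total = 5.808+41.53+47.14 = 94.47 kN/m.

94.5 kN/m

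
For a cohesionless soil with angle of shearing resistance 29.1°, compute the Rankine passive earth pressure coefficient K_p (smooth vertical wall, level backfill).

2.89

K_p = (1 + sin φ)/(1 − sin φ) = tan²(45° + 29.1°/2) = 2.894.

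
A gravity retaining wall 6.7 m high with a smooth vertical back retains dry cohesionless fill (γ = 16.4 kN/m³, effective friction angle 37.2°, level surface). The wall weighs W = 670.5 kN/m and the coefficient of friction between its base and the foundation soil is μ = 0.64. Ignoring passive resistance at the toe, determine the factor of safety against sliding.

K_a = tan²(45° − 37.2°/2) = 0.2464.
P_a = ½K_aγH² = 0.5×0.2464×16.4×6.7² = 90.71 kN/m, acting at H/3 = 2.233 m above the base.
FS_sliding = μW / P_a = 0.64×670.5 / 90.71 = 4.731.

4.73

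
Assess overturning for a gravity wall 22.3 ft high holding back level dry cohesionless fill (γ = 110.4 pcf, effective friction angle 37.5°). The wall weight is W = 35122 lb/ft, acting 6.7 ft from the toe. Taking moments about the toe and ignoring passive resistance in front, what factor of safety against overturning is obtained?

K_a = tan²(45° − 37.5°/2) = 0.2432.
P_a = ½K_aγH² = 0.5×0.2432×110.4×22.3² = 6676 lb/ft, acting at H/3 = 7.433 ft above the base.
Overturning moment M_o = P_a × H/3 = 6676 × 7.433 = 49620.
Resisting moment M_r = W × 6.7 = 35122 × 6.7 = 235300.
FS_overturning = M_r/M_o = 235300/49620 = 4.742.

4.74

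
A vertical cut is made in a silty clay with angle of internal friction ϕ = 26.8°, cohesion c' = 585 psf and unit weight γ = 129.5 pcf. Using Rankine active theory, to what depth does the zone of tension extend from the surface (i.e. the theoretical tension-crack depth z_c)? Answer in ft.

K_a = tan²(45° − 26.8°/2) = 0.3785; √K_a = 0.6152.
The active pressure is zero where K_a γ z = 2c√K_a, so z_c = 2c/(γ√K_a) = 2×585/(129.5×0.6152) = 14.69 ft.

14.7 ft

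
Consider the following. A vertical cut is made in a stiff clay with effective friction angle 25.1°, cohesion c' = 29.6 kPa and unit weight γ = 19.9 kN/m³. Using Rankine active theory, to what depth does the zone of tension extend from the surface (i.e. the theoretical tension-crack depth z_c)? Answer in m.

4.68 m

K_a = tan²(45° − 25.1°/2) = 0.4043; √K_a = 0.6358.
The active pressure is zero where K_a γ z = 2c√K_a, so z_c = 2c/(γ√K_a) = 2×29.6/(19.9×0.6358) = 4.679 m.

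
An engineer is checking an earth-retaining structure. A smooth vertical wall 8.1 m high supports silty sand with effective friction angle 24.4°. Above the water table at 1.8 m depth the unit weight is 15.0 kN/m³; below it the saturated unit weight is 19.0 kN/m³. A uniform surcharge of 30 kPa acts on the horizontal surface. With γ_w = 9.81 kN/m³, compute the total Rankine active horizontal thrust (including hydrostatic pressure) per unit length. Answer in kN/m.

452 kN/m

K_a = tan²(45° − φ/2) = 0.4153.
γ' = 19.0 − 9.81 = 9.190 kN/m³. h₂ = H − d_w = 6.3 m.
σ'_h: at surface K_a·q = 12.46; at WT K_a(q+γd_w) = 23.67; at base K_a(q+γd_w+γ'h₂) = 47.72 kPa.
P₁ = ½(12.46+23.67)×1.8 = 32.52; P₂ = ½(23.67+47.72)×6.3 = 224.9; P_w = ½γ_w h₂² = 194.7.
Total = 32.52+224.9+194.7 = 452.1 kN/m.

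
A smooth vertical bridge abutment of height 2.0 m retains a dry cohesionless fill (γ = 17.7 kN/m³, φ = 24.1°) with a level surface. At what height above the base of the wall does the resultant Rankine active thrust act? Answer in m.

0.667 m

K_a = 0.4201.
The pressure distribution is triangular, so the resultant acts at H/3 above the base = 2.0/3 = 0.6667 m.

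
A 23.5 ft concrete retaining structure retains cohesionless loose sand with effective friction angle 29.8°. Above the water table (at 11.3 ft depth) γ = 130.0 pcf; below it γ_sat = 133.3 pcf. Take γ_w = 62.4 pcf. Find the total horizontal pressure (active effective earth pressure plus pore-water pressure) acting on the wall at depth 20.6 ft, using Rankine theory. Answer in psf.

K_a = (1 − sin φ)/(1 + sin φ) = 0.3360.
γ' = 133.3 − 62.4 = 70.90 pcf.
Effective vertical stress at 20.6 ft: σ'_v = 130.0×11.3 + 70.90×9.30 = 2128 psf.
σ'_h = K_a σ'_v = 0.3360 × 2128 = 715.2 psf; u = γ_w × 9.30 = 580.3 psf.
Total σ_h = 715.2 + 580.3 = 1296 psf.

1300 psf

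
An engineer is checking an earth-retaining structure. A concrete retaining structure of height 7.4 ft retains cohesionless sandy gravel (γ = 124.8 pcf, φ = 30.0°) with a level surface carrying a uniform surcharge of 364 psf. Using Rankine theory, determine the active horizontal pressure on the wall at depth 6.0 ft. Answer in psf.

371 psf

K_a = (1 − sin φ)/(1 + sin φ) = 0.3333.
σ_v = γz + q = 124.8 × 6.0 + 364 = 1113 psf.
σ_h = K_a σ_v = 0.3333 × 1113 = 370.9 psf.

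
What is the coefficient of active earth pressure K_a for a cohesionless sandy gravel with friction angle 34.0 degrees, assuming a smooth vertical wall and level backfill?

K_a = tan²(45° − φ/2) = tan²(28.00°) = 0.2827.

0.283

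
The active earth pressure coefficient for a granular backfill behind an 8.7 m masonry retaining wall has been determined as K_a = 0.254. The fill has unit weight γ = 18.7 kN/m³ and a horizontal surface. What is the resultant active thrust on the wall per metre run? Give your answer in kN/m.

180 kN/m

P = ½ K_a γ H² = 0.5 × 0.254 × 18.7 × 8.7² = 179.8 kN/m.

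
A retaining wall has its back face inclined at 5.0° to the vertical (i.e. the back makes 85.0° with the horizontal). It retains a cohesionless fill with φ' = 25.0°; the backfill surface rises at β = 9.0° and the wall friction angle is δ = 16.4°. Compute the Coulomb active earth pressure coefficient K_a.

0.459

K_a = sin²(α+φ) / [sin²α · sin(α−δ) · (1 + √{sin(φ+δ)sin(φ−β) / (sin(α−δ)sin(α+β))})²].
With α = 85.0°, φ = 25.0°, δ = 16.4°, β = 9.0°: K_a = 0.4590.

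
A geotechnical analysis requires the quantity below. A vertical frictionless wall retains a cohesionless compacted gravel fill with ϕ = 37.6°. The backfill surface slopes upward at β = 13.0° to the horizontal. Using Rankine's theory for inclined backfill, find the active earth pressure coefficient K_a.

0.257

K_a = cos β · (cos β − √(cos²β − cos²φ)) / (cos β + √(cos²β − cos²φ)).
cos β = 0.9744, cos φ = 0.7923, √(cos²β − cos²φ) = 0.5672.
K_a = 0.9744 × (0.9744 − 0.5672)/(0.9744 + 0.5672) = 0.2574.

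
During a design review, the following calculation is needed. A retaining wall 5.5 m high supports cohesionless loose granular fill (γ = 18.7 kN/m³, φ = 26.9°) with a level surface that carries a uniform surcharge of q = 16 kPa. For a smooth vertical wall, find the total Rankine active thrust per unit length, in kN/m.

140 kN/m

K_a = tan²(45° − φ/2) = 0.3770.
Soil triangle: ½ K_a γ H² = 0.5×0.3770×18.7×5.5² = 106.6 kN/m.
Surcharge rectangle: K_a q H = 0.3770×16×5.5 = 33.18 kN/m.
Total = 106.6 + 33.18 = 139.8 kN/m.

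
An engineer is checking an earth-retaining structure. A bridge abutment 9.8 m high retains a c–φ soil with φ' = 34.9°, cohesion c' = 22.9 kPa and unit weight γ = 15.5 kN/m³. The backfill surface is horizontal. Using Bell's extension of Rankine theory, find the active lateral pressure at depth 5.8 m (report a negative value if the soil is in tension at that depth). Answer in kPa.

0.573 kPa

K_a = (1 − sin φ)/(1 + sin φ) = 0.2721.
σ_a = K_a γ z − 2c√K_a = 0.2721×15.5×5.8 − 2×22.9×0.5217 = 0.5732 kPa.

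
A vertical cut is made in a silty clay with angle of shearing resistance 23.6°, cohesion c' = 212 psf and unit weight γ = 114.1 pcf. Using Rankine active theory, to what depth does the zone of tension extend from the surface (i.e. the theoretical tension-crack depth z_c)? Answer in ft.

K_a = tan²(45° − 23.6°/2) = 0.4282; √K_a = 0.6544.
The active pressure is zero where K_a γ z = 2c√K_a, so z_c = 2c/(γ√K_a) = 2×212/(114.1×0.6544) = 5.679 ft.

5.68 ft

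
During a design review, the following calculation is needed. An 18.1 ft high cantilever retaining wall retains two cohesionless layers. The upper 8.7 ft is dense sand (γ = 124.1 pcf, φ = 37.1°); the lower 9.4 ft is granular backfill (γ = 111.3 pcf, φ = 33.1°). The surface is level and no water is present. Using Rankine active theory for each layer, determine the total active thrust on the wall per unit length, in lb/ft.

K_a1 = tan²(45°−37.1°/2) = 0.2475; K_a2 = tan²(45°−33.1°/2) = 0.2936.
Layer 1: σ at base = K_a1 γ₁ h₁ = 267.2 psf; P₁ = ½×267.2×8.7 = 1162.
Layer 2: σ_v at top = γ₁h₁ = 1080; σ_h top = K_a2×1080 = 317.0; σ_h base = K_a2×(1080+111.3×9.4) = 624.1.
P₂ = ½(317.0+624.1)×9.4 = 4423. Total P_a = 1162+4423 = 5585 lb/ft.

5590 lb/ft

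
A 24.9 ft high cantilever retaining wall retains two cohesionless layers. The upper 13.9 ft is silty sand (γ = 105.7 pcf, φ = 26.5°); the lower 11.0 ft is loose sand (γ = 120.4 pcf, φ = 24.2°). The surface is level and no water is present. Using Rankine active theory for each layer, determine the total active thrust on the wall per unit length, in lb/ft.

13700 lb/ft

K_a1 = tan²(45°−26.5°/2) = 0.3829; K_a2 = tan²(45°−24.2°/2) = 0.4185.
Layer 1: σ at base = K_a1 γ₁ h₁ = 562.6 psf; P₁ = ½×562.6×13.9 = 3910.
Layer 2: σ_v at top = γ₁h₁ = 1469; σ_h top = K_a2×1469 = 614.9; σ_h base = K_a2×(1469+120.4×11.0) = 1169.
P₂ = ½(614.9+1169)×11.0 = 9812. Total P_a = 3910+9812 = 13720 lb/ft.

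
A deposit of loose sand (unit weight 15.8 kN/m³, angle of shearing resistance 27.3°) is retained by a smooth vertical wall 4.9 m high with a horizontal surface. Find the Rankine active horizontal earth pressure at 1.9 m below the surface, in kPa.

11.1 kPa

K_a = (1 − sin φ)/(1 + sin φ) = 0.3711.
σ_h = K_a γ z = 0.3711 × 15.8 × 1.9 = 11.14 kPa.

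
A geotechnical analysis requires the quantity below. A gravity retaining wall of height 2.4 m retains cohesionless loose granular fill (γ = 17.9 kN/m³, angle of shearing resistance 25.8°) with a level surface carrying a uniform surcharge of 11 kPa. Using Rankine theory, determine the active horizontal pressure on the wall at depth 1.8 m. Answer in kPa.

K_a = (1 − sin φ)/(1 + sin φ) = 0.3935.
σ_v = γz + q = 17.9 × 1.8 + 11 = 43.22 kPa.
σ_h = K_a σ_v = 0.3935 × 43.22 = 17.01 kPa.

17.0 kPa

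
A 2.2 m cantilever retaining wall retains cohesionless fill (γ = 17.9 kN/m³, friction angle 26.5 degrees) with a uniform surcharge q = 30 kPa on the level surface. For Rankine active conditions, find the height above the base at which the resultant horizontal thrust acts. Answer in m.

K_a = 0.3829.
Triangular part P₁ = ½K_aγH² = 16.59 at H/3 = 0.7333 m; rectangular part P₂ = K_a q H = 25.27 at H/2 = 1.100 m.
ȳ = (P₁·0.7333 + P₂·1.100)/(P₁+P₂) = 0.9547 m.

0.955 m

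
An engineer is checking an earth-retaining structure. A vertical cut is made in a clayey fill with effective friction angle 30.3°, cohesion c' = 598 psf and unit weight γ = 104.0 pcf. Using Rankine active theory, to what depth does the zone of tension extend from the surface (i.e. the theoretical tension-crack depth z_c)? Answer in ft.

20.0 ft

K_a = tan²(45° − 30.3°/2) = 0.3293; √K_a = 0.5739.
The active pressure is zero where K_a γ z = 2c√K_a, so z_c = 2c/(γ√K_a) = 2×598/(104.0×0.5739) = 20.04 ft.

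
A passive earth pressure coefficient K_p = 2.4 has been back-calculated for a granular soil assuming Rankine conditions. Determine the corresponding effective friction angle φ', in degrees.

K_p = (1+sin φ)/(1−sin φ) ⇒ sin φ = (K_p − 1)/(K_p + 1) = 0.4118.
φ = arcsin(0.4118) = 24.32°.

24.3°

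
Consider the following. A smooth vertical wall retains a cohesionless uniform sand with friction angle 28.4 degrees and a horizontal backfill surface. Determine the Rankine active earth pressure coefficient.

0.355

K_a = tan²(45° − φ/2) = tan²(30.80°) = 0.3554.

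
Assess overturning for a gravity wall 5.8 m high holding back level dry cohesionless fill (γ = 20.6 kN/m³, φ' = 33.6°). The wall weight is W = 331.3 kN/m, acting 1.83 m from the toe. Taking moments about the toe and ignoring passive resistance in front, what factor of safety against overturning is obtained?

K_a = tan²(45° − 33.6°/2) = 0.2875.
P_a = ½K_aγH² = 0.5×0.2875×20.6×5.8² = 99.62 kN/m, acting at H/3 = 1.933 m above the base.
Overturning moment M_o = P_a × H/3 = 99.62 × 1.933 = 192.6.
Resisting moment M_r = W × 1.83 = 331.3 × 1.83 = 606.3.
FS_overturning = M_r/M_o = 606.3/192.6 = 3.148.

3.15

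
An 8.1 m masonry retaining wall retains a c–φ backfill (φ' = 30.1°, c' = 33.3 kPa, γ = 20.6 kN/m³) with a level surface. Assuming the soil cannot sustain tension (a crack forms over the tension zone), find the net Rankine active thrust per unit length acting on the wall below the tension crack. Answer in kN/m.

21.2 kN/m

K_a = 0.3320; √K_a = 0.5762.
Tension-crack depth z_c = 2c/(γ√K_a) = 2×33.3/(20.6×0.5762) = 5.611 m.
σ_a at base = K_a γ H − 2c√K_a = 0.3320×20.6×8.1 − 2×33.3×0.5762 = 17.02 kPa.
P_a = ½ × 17.02 × (H − z_c) = 0.5×17.02×2.489 = 21.18 kN/m.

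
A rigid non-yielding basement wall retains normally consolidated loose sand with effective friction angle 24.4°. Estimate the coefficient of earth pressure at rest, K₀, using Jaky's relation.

0.587

K₀ = 1 − sin φ' = 1 − sin 24.4° = 0.5869.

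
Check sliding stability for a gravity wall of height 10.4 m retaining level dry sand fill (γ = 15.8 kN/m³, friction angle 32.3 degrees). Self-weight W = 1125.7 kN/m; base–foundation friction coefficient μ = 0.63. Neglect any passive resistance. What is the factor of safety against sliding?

K_a = tan²(45° − 32.3°/2) = 0.3035.
P_a = ½K_aγH² = 0.5×0.3035×15.8×10.4² = 259.3 kN/m, acting at H/3 = 3.467 m above the base.
FS_sliding = μW / P_a = 0.63×1125.7 / 259.3 = 2.735.

2.73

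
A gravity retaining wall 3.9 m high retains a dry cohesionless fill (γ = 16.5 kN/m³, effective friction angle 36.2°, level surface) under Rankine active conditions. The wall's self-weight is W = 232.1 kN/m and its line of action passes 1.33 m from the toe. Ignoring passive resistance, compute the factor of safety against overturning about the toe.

7.35

K_a = tan²(45° − 36.2°/2) = 0.2574.
P_a = ½K_aγH² = 0.5×0.2574×16.5×3.9² = 32.30 kN/m, acting at H/3 = 1.300 m above the base.
Overturning moment M_o = P_a × H/3 = 32.30 × 1.300 = 41.99.
Resisting moment M_r = W × 1.33 = 232.1 × 1.33 = 308.7.
FS_overturning = M_r/M_o = 308.7/41.99 = 7.352.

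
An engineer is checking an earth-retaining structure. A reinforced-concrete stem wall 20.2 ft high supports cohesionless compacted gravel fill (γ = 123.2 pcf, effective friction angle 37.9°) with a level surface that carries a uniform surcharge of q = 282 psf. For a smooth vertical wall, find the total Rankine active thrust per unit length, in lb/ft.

7370 lb/ft

K_a = tan²(45° − φ/2) = 0.2389.
Soil triangle: ½ K_a γ H² = 0.5×0.2389×123.2×20.2² = 6006 lb/ft.
Surcharge rectangle: K_a q H = 0.2389×282×20.2 = 1361 lb/ft.
Total = 6006 + 1361 = 7367 lb/ft.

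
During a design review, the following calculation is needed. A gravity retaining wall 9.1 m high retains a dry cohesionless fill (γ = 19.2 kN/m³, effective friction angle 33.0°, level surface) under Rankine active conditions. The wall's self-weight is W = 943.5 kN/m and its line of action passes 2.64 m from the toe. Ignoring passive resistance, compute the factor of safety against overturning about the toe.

K_a = tan²(45° − 33.0°/2) = 0.2948.
P_a = ½K_aγH² = 0.5×0.2948×19.2×9.1² = 234.4 kN/m, acting at H/3 = 3.033 m above the base.
Overturning moment M_o = P_a × H/3 = 234.4 × 3.033 = 710.9.
Resisting moment M_r = W × 2.64 = 943.5 × 2.64 = 2491.
FS_overturning = M_r/M_o = 2491/710.9 = 3.504.

3.50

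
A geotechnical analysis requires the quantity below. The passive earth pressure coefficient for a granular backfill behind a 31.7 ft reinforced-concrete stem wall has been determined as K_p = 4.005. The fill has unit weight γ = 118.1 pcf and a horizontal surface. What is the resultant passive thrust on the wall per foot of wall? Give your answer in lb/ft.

P = ½ K_p γ H² = 0.5 × 4.005 × 118.1 × 31.7² = 237700 lb/ft.

238000 lb/ft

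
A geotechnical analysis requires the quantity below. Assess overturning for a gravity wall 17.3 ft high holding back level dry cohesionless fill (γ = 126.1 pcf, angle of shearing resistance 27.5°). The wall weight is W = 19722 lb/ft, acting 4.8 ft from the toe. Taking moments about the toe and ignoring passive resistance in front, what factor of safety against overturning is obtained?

K_a = tan²(45° − 27.5°/2) = 0.3682.
P_a = ½K_aγH² = 0.5×0.3682×126.1×17.3² = 6948 lb/ft, acting at H/3 = 5.767 ft above the base.
Overturning moment M_o = P_a × H/3 = 6948 × 5.767 = 40070.
Resisting moment M_r = W × 4.8 = 19722 × 4.8 = 94670.
FS_overturning = M_r/M_o = 94670/40070 = 2.363.

2.36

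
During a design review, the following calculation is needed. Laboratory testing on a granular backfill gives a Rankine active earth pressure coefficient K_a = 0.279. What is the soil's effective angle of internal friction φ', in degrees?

K_a = tan²(45° − φ/2) ⇒ 45° − φ/2 = arctan(√0.279) = 27.84°.
φ = 2(45° − 27.84°) = 34.31°.

34.3°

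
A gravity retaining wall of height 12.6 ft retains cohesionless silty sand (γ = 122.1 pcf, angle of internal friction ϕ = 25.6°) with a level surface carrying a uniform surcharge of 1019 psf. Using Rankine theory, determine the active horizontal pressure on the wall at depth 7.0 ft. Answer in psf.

743 psf

K_a = (1 − sin φ)/(1 + sin φ) = 0.3966.
σ_v = γz + q = 122.1 × 7.0 + 1019 = 1874 psf.
σ_h = K_a σ_v = 0.3966 × 1874 = 743.0 psf.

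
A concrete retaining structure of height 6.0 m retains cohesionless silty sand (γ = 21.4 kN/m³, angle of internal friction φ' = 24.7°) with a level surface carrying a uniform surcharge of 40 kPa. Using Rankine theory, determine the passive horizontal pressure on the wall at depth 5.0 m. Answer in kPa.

358 kPa

K_p = (1 + sin φ)/(1 − sin φ) = 2.436.
σ_v = γz + q = 21.4 × 5.0 + 40 = 147.0 kPa.
σ_h = K_p σ_v = 2.436 × 147.0 = 358.0 kPa.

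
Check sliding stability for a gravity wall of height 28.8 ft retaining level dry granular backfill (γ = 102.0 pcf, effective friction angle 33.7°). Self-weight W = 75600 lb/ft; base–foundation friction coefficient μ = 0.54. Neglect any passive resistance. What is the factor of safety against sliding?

K_a = tan²(45° − 33.7°/2) = 0.2863.
P_a = ½K_aγH² = 0.5×0.2863×102.0×28.8² = 12110 lb/ft, acting at H/3 = 9.600 ft above the base.
FS_sliding = μW / P_a = 0.54×75600 / 12110 = 3.371.

3.37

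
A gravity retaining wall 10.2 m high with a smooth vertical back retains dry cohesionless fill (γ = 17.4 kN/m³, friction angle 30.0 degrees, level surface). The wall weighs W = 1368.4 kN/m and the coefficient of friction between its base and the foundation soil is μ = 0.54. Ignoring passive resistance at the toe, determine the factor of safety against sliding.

K_a = tan²(45° − 30.0°/2) = 0.3333.
P_a = ½K_aγH² = 0.5×0.3333×17.4×10.2² = 301.7 kN/m, acting at H/3 = 3.400 m above the base.
FS_sliding = μW / P_a = 0.54×1368.4 / 301.7 = 2.449.

2.45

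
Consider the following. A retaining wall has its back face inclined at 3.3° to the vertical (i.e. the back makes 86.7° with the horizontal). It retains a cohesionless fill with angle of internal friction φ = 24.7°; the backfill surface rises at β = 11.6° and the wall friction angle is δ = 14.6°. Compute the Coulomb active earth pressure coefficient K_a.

0.473

K_a = sin²(α+φ) / [sin²α · sin(α−δ) · (1 + √{sin(φ+δ)sin(φ−β) / (sin(α−δ)sin(α+β))})²].
With α = 86.7°, φ = 24.7°, δ = 14.6°, β = 11.6°: K_a = 0.4727.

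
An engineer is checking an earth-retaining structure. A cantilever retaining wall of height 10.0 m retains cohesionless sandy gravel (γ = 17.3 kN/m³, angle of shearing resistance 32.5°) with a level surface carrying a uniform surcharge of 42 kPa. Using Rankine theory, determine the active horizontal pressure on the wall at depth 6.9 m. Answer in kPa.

K_a = (1 − sin φ)/(1 + sin φ) = 0.3010.
σ_v = γz + q = 17.3 × 6.9 + 42 = 161.4 kPa.
σ_h = K_a σ_v = 0.3010 × 161.4 = 48.57 kPa.

48.6 kPa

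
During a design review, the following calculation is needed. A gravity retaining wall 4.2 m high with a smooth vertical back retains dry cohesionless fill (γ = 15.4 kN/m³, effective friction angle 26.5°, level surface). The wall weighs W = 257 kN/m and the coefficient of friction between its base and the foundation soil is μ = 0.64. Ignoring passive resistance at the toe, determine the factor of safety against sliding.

3.16

K_a = tan²(45° − 26.5°/2) = 0.3829.
P_a = ½K_aγH² = 0.5×0.3829×15.4×4.2² = 52.01 kN/m, acting at H/3 = 1.400 m above the base.
FS_sliding = μW / P_a = 0.64×257 / 52.01 = 3.162.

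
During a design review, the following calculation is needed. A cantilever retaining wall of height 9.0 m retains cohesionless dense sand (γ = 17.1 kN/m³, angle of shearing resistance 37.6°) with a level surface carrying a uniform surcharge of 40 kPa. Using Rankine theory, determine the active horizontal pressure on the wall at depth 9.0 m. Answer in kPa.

46.9 kPa

K_a = (1 − sin φ)/(1 + sin φ) = 0.2421.
σ_v = γz + q = 17.1 × 9.0 + 40 = 193.9 kPa.
σ_h = K_a σ_v = 0.2421 × 193.9 = 46.95 kPa.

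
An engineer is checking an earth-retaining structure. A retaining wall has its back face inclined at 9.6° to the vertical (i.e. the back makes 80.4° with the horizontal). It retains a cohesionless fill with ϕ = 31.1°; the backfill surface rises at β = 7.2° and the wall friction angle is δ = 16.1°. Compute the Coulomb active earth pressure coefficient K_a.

K_a = sin²(α+φ) / [sin²α · sin(α−δ) · (1 + √{sin(φ+δ)sin(φ−β) / (sin(α−δ)sin(α+β))})²].
With α = 80.4°, φ = 31.1°, δ = 16.1°, β = 7.2°: K_a = 0.3986.

0.399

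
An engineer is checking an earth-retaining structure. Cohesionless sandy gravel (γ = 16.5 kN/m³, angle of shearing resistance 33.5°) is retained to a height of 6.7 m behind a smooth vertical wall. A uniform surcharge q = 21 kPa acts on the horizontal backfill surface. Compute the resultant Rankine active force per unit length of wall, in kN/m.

K_a = tan²(45° − φ/2) = 0.2887.
Soil triangle: ½ K_a γ H² = 0.5×0.2887×16.5×6.7² = 106.9 kN/m.
Surcharge rectangle: K_a q H = 0.2887×21×6.7 = 40.62 kN/m.
Total = 106.9 + 40.62 = 147.5 kN/m.

148 kN/m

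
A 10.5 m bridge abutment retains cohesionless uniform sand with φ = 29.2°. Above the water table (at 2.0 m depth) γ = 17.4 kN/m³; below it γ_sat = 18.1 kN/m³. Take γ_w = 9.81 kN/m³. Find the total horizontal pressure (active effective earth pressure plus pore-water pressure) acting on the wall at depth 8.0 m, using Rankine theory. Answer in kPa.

K_a = (1 − sin φ)/(1 + sin φ) = 0.3442.
γ' = 18.1 − 9.81 = 8.290 kN/m³.
Effective vertical stress at 8.0 m: σ'_v = 17.4×2.0 + 8.290×6.00 = 84.54 kPa.
σ'_h = K_a σ'_v = 0.3442 × 84.54 = 29.10 kPa; u = γ_w × 6.00 = 58.86 kPa.
Total σ_h = 29.10 + 58.86 = 87.96 kPa.

88.0 kPa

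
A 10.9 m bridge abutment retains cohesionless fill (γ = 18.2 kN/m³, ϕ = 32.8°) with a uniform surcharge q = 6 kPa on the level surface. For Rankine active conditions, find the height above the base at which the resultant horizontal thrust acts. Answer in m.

K_a = 0.2973.
Triangular part P₁ = ½K_aγH² = 321.4 at H/3 = 3.633 m; rectangular part P₂ = K_a q H = 19.44 at H/2 = 5.450 m.
ȳ = (P₁·3.633 + P₂·5.450)/(P₁+P₂) = 3.737 m.

3.74 m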